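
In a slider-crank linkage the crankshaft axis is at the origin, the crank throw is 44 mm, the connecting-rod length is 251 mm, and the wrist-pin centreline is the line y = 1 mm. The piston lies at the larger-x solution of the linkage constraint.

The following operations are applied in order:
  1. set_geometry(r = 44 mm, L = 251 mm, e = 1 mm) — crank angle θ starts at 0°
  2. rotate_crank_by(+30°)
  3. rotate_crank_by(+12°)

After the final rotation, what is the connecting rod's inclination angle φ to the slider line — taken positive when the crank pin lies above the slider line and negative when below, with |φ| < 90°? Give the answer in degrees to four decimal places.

set_geometry: r = 44 mm, L = 251 mm, e = 1 mm; θ ← 0°
rotate_crank_by(+30°): θ ← 0° +30° = 30°
rotate_crank_by(+12°): θ ← 30° +12° = 42°
crank pin P = (r cos θ, r sin θ) = (32.698372, 29.441747)
h = r sin θ − e = 29.441747 − 1 = 28.441747
sin φ = h / L = 28.441747 / 251 = 0.11331373
φ = arcsin(0.11331373) = 6.506373°

6.5064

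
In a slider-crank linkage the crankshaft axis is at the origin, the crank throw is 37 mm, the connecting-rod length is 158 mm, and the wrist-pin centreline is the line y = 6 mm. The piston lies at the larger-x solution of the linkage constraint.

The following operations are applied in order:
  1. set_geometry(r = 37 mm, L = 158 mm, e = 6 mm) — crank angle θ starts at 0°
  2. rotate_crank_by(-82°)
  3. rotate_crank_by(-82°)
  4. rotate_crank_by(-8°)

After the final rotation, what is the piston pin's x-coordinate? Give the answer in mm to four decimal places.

set_geometry: r = 37 mm, L = 158 mm, e = 6 mm; θ ← 0°
rotate_crank_by(-82°): θ ← 0° -82° = -82°
rotate_crank_by(-82°): θ ← -82° -82° = -164°
rotate_crank_by(-8°): θ ← -164° -8° = -172°
crank pin P = (r cos θ, r sin θ) = (-36.639919, -5.149405)
h = r sin θ − e = -5.149405 − 6 = -11.149405
x = r cos θ + √(L² − h²) = -36.639919 + √(24964.0 − 124.3092) = -36.639919 + 157.606125 = 120.966207

120.9662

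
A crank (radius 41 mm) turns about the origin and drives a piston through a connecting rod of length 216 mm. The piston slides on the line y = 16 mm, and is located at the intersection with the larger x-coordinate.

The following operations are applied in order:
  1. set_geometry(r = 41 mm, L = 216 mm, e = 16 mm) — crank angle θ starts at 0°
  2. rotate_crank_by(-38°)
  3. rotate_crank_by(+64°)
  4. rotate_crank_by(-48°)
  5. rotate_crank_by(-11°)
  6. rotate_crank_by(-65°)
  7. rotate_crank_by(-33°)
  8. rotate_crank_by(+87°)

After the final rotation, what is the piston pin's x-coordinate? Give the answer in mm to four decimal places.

set_geometry: r = 41 mm, L = 216 mm, e = 16 mm; θ ← 0°
rotate_crank_by(-38°): θ ← 0° -38° = -38°
rotate_crank_by(+64°): θ ← -38° +64° = 26°
rotate_crank_by(-48°): θ ← 26° -48° = -22°
rotate_crank_by(-11°): θ ← -22° -11° = -33°
rotate_crank_by(-65°): θ ← -33° -65° = -98°
rotate_crank_by(-33°): θ ← -98° -33° = -131°
rotate_crank_by(+87°): θ ← -131° +87° = -44°
crank pin P = (r cos θ, r sin θ) = (29.492932, -28.480993)
h = r sin θ − e = -28.480993 − 16 = -44.480993
x = r cos θ + √(L² − h²) = 29.492932 + √(46656.0 − 1978.5588) = 29.492932 + 211.370389 = 240.863321

240.8633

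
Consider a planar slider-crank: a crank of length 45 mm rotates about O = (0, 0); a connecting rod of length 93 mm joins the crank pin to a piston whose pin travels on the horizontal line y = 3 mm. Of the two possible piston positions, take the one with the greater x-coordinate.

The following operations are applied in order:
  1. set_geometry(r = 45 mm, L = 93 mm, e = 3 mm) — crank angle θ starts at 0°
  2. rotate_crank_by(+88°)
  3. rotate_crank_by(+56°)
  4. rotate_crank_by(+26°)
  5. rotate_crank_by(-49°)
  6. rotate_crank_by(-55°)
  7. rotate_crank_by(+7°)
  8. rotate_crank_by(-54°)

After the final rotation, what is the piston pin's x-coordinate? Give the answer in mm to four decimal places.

134.8157

set_geometry: r = 45 mm, L = 93 mm, e = 3 mm; θ ← 0°
rotate_crank_by(+88°): θ ← 0° +88° = 88°
rotate_crank_by(+56°): θ ← 88° +56° = 144°
rotate_crank_by(+26°): θ ← 144° +26° = 170°
rotate_crank_by(-49°): θ ← 170° -49° = 121°
rotate_crank_by(-55°): θ ← 121° -55° = 66°
rotate_crank_by(+7°): θ ← 66° +7° = 73°
rotate_crank_by(-54°): θ ← 73° -54° = 19°
crank pin P = (r cos θ, r sin θ) = (42.548336, 14.650567)
h = r sin θ − e = 14.650567 − 3 = 11.650567
x = r cos θ + √(L² − h²) = 42.548336 + √(8649.0 − 135.7357) = 42.548336 + 92.267352 = 134.815688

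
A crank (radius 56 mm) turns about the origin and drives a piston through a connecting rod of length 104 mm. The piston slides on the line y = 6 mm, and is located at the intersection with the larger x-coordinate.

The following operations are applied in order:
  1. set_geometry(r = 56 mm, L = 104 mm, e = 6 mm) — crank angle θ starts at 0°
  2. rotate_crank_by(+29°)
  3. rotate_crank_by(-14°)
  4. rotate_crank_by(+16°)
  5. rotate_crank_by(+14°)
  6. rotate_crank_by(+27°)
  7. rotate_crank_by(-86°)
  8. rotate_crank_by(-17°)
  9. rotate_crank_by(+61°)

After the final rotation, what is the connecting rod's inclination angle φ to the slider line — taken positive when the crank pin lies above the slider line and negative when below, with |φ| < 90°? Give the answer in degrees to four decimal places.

set_geometry: r = 56 mm, L = 104 mm, e = 6 mm; θ ← 0°
rotate_crank_by(+29°): θ ← 0° +29° = 29°
rotate_crank_by(-14°): θ ← 29° -14° = 15°
rotate_crank_by(+16°): θ ← 15° +16° = 31°
rotate_crank_by(+14°): θ ← 31° +14° = 45°
rotate_crank_by(+27°): θ ← 45° +27° = 72°
rotate_crank_by(-86°): θ ← 72° -86° = -14°
rotate_crank_by(-17°): θ ← -14° -17° = -31°
rotate_crank_by(+61°): θ ← -31° +61° = 30°
crank pin P = (r cos θ, r sin θ) = (48.497423, 28.000000)
h = r sin θ − e = 28.000000 − 6 = 22.000000
sin φ = h / L = 22.000000 / 104 = 0.21153846
φ = arcsin(0.21153846) = 12.212525°

12.2125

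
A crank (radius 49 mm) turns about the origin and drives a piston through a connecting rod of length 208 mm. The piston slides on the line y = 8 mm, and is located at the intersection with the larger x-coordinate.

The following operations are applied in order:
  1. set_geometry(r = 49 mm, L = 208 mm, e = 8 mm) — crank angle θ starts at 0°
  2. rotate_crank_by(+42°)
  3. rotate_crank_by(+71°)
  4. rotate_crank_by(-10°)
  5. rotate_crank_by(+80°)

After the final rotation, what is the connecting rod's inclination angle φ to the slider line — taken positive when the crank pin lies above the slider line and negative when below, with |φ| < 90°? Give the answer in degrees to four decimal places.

set_geometry: r = 49 mm, L = 208 mm, e = 8 mm; θ ← 0°
rotate_crank_by(+42°): θ ← 0° +42° = 42°
rotate_crank_by(+71°): θ ← 42° +71° = 113°
rotate_crank_by(-10°): θ ← 113° -10° = 103°
rotate_crank_by(+80°): θ ← 103° +80° = 183°
crank pin P = (r cos θ, r sin θ) = (-48.932847, -2.564462)
h = r sin θ − e = -2.564462 − 8 = -10.564462
sin φ = h / L = -10.564462 / 208 = -0.05079068
φ = arcsin(-0.05079068) = -2.911344°

-2.9113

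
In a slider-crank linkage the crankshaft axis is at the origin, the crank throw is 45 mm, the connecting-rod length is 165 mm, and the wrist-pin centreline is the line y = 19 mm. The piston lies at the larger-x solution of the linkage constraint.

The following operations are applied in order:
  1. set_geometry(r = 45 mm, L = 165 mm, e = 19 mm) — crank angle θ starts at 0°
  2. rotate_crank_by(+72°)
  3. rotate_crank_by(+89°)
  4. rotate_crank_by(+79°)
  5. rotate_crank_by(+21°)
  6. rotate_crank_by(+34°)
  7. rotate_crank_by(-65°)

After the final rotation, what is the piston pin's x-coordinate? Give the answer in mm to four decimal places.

127.1699

set_geometry: r = 45 mm, L = 165 mm, e = 19 mm; θ ← 0°
rotate_crank_by(+72°): θ ← 0° +72° = 72°
rotate_crank_by(+89°): θ ← 72° +89° = 161°
rotate_crank_by(+79°): θ ← 161° +79° = 240°
rotate_crank_by(+21°): θ ← 240° +21° = 261°
rotate_crank_by(+34°): θ ← 261° +34° = 295°
rotate_crank_by(-65°): θ ← 295° -65° = 230°
crank pin P = (r cos θ, r sin θ) = (-28.925442, -34.472000)
h = r sin θ − e = -34.472000 − 19 = -53.472000
x = r cos θ + √(L² − h²) = -28.925442 + √(27225.0 − 2859.2548) = -28.925442 + 156.095308 = 127.169866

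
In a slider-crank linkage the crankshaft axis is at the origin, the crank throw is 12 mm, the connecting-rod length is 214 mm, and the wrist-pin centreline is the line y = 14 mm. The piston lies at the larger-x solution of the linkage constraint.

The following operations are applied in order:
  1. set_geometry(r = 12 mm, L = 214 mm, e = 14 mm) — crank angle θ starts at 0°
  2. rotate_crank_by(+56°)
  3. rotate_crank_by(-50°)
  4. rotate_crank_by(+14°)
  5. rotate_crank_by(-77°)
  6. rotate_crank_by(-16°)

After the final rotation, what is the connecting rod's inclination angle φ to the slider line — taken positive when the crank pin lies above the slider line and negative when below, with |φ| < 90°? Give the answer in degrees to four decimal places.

-6.8370

set_geometry: r = 12 mm, L = 214 mm, e = 14 mm; θ ← 0°
rotate_crank_by(+56°): θ ← 0° +56° = 56°
rotate_crank_by(-50°): θ ← 56° -50° = 6°
rotate_crank_by(+14°): θ ← 6° +14° = 20°
rotate_crank_by(-77°): θ ← 20° -77° = -57°
rotate_crank_by(-16°): θ ← -57° -16° = -73°
crank pin P = (r cos θ, r sin θ) = (3.508460, -11.475657)
h = r sin θ − e = -11.475657 − 14 = -25.475657
sin φ = h / L = -25.475657 / 214 = -0.11904513
φ = arcsin(-0.11904513) = -6.836997°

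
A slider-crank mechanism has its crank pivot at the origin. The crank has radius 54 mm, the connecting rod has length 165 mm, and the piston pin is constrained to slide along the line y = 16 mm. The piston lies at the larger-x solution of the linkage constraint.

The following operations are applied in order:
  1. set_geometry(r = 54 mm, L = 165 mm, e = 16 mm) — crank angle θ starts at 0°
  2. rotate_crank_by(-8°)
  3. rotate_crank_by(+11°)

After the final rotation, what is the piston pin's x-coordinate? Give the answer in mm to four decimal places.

set_geometry: r = 54 mm, L = 165 mm, e = 16 mm; θ ← 0°
rotate_crank_by(-8°): θ ← 0° -8° = -8°
rotate_crank_by(+11°): θ ← -8° +11° = 3°
crank pin P = (r cos θ, r sin θ) = (53.925995, 2.826142)
h = r sin θ − e = 2.826142 − 16 = -13.173858
x = r cos θ + √(L² − h²) = 53.925995 + √(27225.0 − 173.5505) = 53.925995 + 164.473248 = 218.399243

218.3992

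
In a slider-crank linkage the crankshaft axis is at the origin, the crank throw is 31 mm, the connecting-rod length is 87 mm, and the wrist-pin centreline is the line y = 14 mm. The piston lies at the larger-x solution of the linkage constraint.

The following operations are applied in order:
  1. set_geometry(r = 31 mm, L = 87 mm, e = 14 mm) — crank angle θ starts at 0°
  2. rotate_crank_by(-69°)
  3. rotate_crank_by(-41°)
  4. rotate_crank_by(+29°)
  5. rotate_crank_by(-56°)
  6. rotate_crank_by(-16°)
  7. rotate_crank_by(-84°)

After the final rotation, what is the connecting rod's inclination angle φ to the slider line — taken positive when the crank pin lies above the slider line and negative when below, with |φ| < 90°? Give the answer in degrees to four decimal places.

set_geometry: r = 31 mm, L = 87 mm, e = 14 mm; θ ← 0°
rotate_crank_by(-69°): θ ← 0° -69° = -69°
rotate_crank_by(-41°): θ ← -69° -41° = -110°
rotate_crank_by(+29°): θ ← -110° +29° = -81°
rotate_crank_by(-56°): θ ← -81° -56° = -137°
rotate_crank_by(-16°): θ ← -137° -16° = -153°
rotate_crank_by(-84°): θ ← -153° -84° = -237°
crank pin P = (r cos θ, r sin θ) = (-16.883810, 25.998788)
h = r sin θ − e = 25.998788 − 14 = 11.998788
sin φ = h / L = 11.998788 / 87 = 0.13791710
φ = arcsin(0.13791710) = 7.927336°

7.9273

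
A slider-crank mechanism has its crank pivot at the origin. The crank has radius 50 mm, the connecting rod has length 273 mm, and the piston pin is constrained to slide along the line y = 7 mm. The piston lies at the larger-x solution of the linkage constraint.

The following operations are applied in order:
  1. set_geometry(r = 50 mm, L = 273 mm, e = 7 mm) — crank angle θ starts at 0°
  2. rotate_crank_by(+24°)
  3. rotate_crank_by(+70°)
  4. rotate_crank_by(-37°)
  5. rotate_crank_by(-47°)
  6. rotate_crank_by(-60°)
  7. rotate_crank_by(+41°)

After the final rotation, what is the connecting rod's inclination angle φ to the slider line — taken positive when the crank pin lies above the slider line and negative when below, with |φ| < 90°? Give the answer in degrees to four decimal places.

set_geometry: r = 50 mm, L = 273 mm, e = 7 mm; θ ← 0°
rotate_crank_by(+24°): θ ← 0° +24° = 24°
rotate_crank_by(+70°): θ ← 24° +70° = 94°
rotate_crank_by(-37°): θ ← 94° -37° = 57°
rotate_crank_by(-47°): θ ← 57° -47° = 10°
rotate_crank_by(-60°): θ ← 10° -60° = -50°
rotate_crank_by(+41°): θ ← -50° +41° = -9°
crank pin P = (r cos θ, r sin θ) = (49.384417, -7.821723)
h = r sin θ − e = -7.821723 − 7 = -14.821723
sin φ = h / L = -14.821723 / 273 = -0.05429203
φ = arcsin(-0.05429203) = -3.112234°

-3.1122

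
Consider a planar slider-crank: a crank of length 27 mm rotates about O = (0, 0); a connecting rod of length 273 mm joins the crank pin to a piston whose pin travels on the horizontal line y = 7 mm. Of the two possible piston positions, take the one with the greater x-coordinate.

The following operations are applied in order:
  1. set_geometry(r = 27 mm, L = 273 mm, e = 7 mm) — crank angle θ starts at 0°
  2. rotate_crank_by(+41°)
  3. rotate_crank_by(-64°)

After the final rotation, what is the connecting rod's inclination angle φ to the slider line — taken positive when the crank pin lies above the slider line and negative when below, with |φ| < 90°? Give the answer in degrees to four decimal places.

set_geometry: r = 27 mm, L = 273 mm, e = 7 mm; θ ← 0°
rotate_crank_by(+41°): θ ← 0° +41° = 41°
rotate_crank_by(-64°): θ ← 41° -64° = -23°
crank pin P = (r cos θ, r sin θ) = (24.853631, -10.549740)
h = r sin θ − e = -10.549740 − 7 = -17.549740
sin φ = h / L = -17.549740 / 273 = -0.06428476
φ = arcsin(-0.06428476) = -3.685787°

-3.6858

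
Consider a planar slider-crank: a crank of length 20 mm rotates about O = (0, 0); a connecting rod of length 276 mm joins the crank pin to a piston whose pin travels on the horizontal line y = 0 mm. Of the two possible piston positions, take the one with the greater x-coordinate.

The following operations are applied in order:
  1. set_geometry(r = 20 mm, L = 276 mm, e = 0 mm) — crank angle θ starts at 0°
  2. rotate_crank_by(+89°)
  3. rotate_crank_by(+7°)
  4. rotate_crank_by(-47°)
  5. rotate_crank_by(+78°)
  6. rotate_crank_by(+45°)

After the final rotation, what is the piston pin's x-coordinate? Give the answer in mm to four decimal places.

256.1806

set_geometry: r = 20 mm, L = 276 mm, e = 0 mm; θ ← 0°
rotate_crank_by(+89°): θ ← 0° +89° = 89°
rotate_crank_by(+7°): θ ← 89° +7° = 96°
rotate_crank_by(-47°): θ ← 96° -47° = 49°
rotate_crank_by(+78°): θ ← 49° +78° = 127°
rotate_crank_by(+45°): θ ← 127° +45° = 172°
crank pin P = (r cos θ, r sin θ) = (-19.805361, 2.783462)
h = r sin θ − e = 2.783462 − 0 = 2.783462
x = r cos θ + √(L² − h²) = -19.805361 + √(76176.0 − 7.7477) = -19.805361 + 275.985964 = 256.180603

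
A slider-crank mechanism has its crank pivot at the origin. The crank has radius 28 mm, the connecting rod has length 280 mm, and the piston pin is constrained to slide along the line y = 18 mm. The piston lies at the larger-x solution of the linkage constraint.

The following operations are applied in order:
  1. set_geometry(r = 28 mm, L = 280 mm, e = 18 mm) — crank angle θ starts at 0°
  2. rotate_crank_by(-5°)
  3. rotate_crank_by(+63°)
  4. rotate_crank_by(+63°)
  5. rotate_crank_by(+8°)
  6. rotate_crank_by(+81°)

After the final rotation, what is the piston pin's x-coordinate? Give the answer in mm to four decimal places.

253.9167

set_geometry: r = 28 mm, L = 280 mm, e = 18 mm; θ ← 0°
rotate_crank_by(-5°): θ ← 0° -5° = -5°
rotate_crank_by(+63°): θ ← -5° +63° = 58°
rotate_crank_by(+63°): θ ← 58° +63° = 121°
rotate_crank_by(+8°): θ ← 121° +8° = 129°
rotate_crank_by(+81°): θ ← 129° +81° = 210°
crank pin P = (r cos θ, r sin θ) = (-24.248711, -14.000000)
h = r sin θ − e = -14.000000 − 18 = -32.000000
x = r cos θ + √(L² − h²) = -24.248711 + √(78400.0 − 1024.0000) = -24.248711 + 278.165418 = 253.916707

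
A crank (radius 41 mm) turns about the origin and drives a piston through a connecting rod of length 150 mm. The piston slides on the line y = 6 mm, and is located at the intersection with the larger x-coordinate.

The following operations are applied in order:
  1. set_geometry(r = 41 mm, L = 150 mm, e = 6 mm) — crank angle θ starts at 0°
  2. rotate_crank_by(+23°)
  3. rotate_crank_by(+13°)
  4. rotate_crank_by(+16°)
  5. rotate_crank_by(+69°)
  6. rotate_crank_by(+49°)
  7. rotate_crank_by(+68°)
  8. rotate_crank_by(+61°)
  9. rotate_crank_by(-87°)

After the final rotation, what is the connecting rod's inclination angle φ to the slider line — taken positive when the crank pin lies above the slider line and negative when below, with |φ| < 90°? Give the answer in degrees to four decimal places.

set_geometry: r = 41 mm, L = 150 mm, e = 6 mm; θ ← 0°
rotate_crank_by(+23°): θ ← 0° +23° = 23°
rotate_crank_by(+13°): θ ← 23° +13° = 36°
rotate_crank_by(+16°): θ ← 36° +16° = 52°
rotate_crank_by(+69°): θ ← 52° +69° = 121°
rotate_crank_by(+49°): θ ← 121° +49° = 170°
rotate_crank_by(+68°): θ ← 170° +68° = 238°
rotate_crank_by(+61°): θ ← 238° +61° = 299°
rotate_crank_by(-87°): θ ← 299° -87° = 212°
crank pin P = (r cos θ, r sin θ) = (-34.769972, -21.726690)
h = r sin θ − e = -21.726690 − 6 = -27.726690
sin φ = h / L = -27.726690 / 150 = -0.18484460
φ = arcsin(-0.18484460) = -10.652072°

-10.6521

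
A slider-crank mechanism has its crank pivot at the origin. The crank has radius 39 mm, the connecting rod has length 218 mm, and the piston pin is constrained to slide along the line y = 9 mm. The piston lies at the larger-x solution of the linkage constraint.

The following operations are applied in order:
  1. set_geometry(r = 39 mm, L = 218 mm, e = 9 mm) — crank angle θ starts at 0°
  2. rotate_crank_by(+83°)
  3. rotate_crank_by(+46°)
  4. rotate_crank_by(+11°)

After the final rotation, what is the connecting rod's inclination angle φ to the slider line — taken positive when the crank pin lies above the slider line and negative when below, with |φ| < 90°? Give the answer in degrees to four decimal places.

set_geometry: r = 39 mm, L = 218 mm, e = 9 mm; θ ← 0°
rotate_crank_by(+83°): θ ← 0° +83° = 83°
rotate_crank_by(+46°): θ ← 83° +46° = 129°
rotate_crank_by(+11°): θ ← 129° +11° = 140°
crank pin P = (r cos θ, r sin θ) = (-29.875733, 25.068717)
h = r sin θ − e = 25.068717 − 9 = 16.068717
sin φ = h / L = 16.068717 / 218 = 0.07370971
φ = arcsin(0.07370971) = 4.227089°

4.2271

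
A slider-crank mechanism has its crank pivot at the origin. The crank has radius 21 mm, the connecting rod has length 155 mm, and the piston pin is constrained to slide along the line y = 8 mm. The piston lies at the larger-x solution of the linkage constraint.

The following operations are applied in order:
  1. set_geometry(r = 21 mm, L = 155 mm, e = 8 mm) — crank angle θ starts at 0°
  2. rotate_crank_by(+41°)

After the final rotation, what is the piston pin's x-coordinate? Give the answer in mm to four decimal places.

170.7412

set_geometry: r = 21 mm, L = 155 mm, e = 8 mm; θ ← 0°
rotate_crank_by(+41°): θ ← 0° +41° = 41°
crank pin P = (r cos θ, r sin θ) = (15.848901, 13.777240)
h = r sin θ − e = 13.777240 − 8 = 5.777240
x = r cos θ + √(L² − h²) = 15.848901 + √(24025.0 − 33.3765) = 15.848901 + 154.892296 = 170.741198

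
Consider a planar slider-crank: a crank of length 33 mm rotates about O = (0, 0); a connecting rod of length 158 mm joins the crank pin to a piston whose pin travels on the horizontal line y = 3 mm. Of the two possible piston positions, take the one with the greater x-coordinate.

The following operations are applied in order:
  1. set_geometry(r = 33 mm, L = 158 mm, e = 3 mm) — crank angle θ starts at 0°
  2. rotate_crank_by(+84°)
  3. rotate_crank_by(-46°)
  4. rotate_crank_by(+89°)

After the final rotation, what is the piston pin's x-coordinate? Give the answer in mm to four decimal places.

136.4044

set_geometry: r = 33 mm, L = 158 mm, e = 3 mm; θ ← 0°
rotate_crank_by(+84°): θ ← 0° +84° = 84°
rotate_crank_by(-46°): θ ← 84° -46° = 38°
rotate_crank_by(+89°): θ ← 38° +89° = 127°
crank pin P = (r cos θ, r sin θ) = (-19.859896, 26.354972)
h = r sin θ − e = 26.354972 − 3 = 23.354972
x = r cos θ + √(L² − h²) = -19.859896 + √(24964.0 − 545.4547) = -19.859896 + 156.264344 = 136.404449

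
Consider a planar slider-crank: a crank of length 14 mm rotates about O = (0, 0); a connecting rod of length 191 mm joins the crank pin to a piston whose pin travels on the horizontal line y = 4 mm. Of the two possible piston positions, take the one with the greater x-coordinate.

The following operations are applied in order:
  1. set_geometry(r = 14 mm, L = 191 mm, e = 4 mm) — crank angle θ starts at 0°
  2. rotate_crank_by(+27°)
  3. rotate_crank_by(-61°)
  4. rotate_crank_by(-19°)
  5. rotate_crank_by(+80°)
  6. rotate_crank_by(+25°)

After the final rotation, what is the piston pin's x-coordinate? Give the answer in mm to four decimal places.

set_geometry: r = 14 mm, L = 191 mm, e = 4 mm; θ ← 0°
rotate_crank_by(+27°): θ ← 0° +27° = 27°
rotate_crank_by(-61°): θ ← 27° -61° = -34°
rotate_crank_by(-19°): θ ← -34° -19° = -53°
rotate_crank_by(+80°): θ ← -53° +80° = 27°
rotate_crank_by(+25°): θ ← 27° +25° = 52°
crank pin P = (r cos θ, r sin θ) = (8.619261, 11.032151)
h = r sin θ − e = 11.032151 − 4 = 7.032151
x = r cos θ + √(L² − h²) = 8.619261 + √(36481.0 − 49.4511) = 8.619261 + 190.870503 = 199.489764

199.4898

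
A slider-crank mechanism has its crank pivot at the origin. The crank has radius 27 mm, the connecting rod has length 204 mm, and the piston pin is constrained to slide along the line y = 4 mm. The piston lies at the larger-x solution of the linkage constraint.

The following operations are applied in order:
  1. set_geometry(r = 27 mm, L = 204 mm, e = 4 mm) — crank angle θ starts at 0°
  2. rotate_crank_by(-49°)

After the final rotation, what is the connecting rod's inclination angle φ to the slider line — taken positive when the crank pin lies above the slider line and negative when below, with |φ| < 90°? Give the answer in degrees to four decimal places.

set_geometry: r = 27 mm, L = 204 mm, e = 4 mm; θ ← 0°
rotate_crank_by(-49°): θ ← 0° -49° = -49°
crank pin P = (r cos θ, r sin θ) = (17.713594, -20.377159)
h = r sin θ − e = -20.377159 − 4 = -24.377159
sin φ = h / L = -24.377159 / 204 = -0.11949588
φ = arcsin(-0.11949588) = -6.863009°

-6.8630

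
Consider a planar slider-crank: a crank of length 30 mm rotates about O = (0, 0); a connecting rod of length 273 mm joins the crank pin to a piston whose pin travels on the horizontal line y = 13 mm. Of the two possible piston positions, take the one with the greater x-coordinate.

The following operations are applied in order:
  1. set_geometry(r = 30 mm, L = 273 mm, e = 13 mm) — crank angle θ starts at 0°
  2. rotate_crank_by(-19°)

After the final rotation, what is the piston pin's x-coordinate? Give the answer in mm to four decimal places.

set_geometry: r = 30 mm, L = 273 mm, e = 13 mm; θ ← 0°
rotate_crank_by(-19°): θ ← 0° -19° = -19°
crank pin P = (r cos θ, r sin θ) = (28.365557, -9.767045)
h = r sin θ − e = -9.767045 − 13 = -22.767045
x = r cos θ + √(L² − h²) = 28.365557 + √(74529.0 − 518.3383) = 28.365557 + 272.049006 = 300.414563

300.4146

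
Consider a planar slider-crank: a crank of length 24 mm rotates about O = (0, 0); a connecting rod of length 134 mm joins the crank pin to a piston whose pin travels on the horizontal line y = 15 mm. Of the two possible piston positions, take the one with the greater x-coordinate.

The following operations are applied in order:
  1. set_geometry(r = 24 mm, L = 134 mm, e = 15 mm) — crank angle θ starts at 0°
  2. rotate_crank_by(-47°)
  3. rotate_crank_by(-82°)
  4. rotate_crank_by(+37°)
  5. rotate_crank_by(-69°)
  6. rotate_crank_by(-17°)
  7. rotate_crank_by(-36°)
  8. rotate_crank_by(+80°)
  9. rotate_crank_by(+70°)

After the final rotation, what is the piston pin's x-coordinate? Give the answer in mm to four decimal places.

139.4339

set_geometry: r = 24 mm, L = 134 mm, e = 15 mm; θ ← 0°
rotate_crank_by(-47°): θ ← 0° -47° = -47°
rotate_crank_by(-82°): θ ← -47° -82° = -129°
rotate_crank_by(+37°): θ ← -129° +37° = -92°
rotate_crank_by(-69°): θ ← -92° -69° = -161°
rotate_crank_by(-17°): θ ← -161° -17° = -178°
rotate_crank_by(-36°): θ ← -178° -36° = -214°
rotate_crank_by(+80°): θ ← -214° +80° = -134°
rotate_crank_by(+70°): θ ← -134° +70° = -64°
crank pin P = (r cos θ, r sin θ) = (10.520908, -21.571057)
h = r sin θ − e = -21.571057 − 15 = -36.571057
x = r cos θ + √(L² − h²) = 10.520908 + √(17956.0 − 1337.4422) = 10.520908 + 128.912985 = 139.433893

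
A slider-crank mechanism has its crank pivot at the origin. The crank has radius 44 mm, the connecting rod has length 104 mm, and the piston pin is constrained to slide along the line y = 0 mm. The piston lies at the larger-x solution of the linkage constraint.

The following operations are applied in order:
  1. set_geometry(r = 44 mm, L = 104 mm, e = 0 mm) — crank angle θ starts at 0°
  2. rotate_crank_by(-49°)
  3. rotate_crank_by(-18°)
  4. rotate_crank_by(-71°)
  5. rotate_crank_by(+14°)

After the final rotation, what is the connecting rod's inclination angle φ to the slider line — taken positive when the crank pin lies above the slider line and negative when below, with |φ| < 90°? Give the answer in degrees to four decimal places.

set_geometry: r = 44 mm, L = 104 mm, e = 0 mm; θ ← 0°
rotate_crank_by(-49°): θ ← 0° -49° = -49°
rotate_crank_by(-18°): θ ← -49° -18° = -67°
rotate_crank_by(-71°): θ ← -67° -71° = -138°
rotate_crank_by(+14°): θ ← -138° +14° = -124°
crank pin P = (r cos θ, r sin θ) = (-24.604488, -36.477653)
h = r sin θ − e = -36.477653 − 0 = -36.477653
sin φ = h / L = -36.477653 / 104 = -0.35074667
φ = arcsin(-0.35074667) = -20.532991°

-20.5330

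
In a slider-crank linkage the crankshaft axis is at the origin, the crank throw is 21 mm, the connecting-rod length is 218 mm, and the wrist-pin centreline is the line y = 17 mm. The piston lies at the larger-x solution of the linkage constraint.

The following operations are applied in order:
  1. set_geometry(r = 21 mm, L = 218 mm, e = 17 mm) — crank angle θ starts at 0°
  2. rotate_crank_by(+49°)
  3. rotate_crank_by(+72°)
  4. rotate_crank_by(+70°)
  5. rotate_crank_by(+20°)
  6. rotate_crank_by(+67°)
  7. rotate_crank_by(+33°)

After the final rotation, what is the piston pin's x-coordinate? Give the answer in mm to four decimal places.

229.2881

set_geometry: r = 21 mm, L = 218 mm, e = 17 mm; θ ← 0°
rotate_crank_by(+49°): θ ← 0° +49° = 49°
rotate_crank_by(+72°): θ ← 49° +72° = 121°
rotate_crank_by(+70°): θ ← 121° +70° = 191°
rotate_crank_by(+20°): θ ← 191° +20° = 211°
rotate_crank_by(+67°): θ ← 211° +67° = 278°
rotate_crank_by(+33°): θ ← 278° +33° = 311°
crank pin P = (r cos θ, r sin θ) = (13.777240, -15.848901)
h = r sin θ − e = -15.848901 − 17 = -32.848901
x = r cos θ + √(L² − h²) = 13.777240 + √(47524.0 − 1079.0503) = 13.777240 + 215.510904 = 229.288143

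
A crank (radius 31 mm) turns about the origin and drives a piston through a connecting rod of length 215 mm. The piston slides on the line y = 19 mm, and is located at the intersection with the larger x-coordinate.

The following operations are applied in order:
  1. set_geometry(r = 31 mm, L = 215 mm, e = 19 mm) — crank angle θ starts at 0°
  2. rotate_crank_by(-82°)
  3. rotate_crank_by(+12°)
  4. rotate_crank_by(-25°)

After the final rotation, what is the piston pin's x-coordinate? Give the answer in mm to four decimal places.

206.4316

set_geometry: r = 31 mm, L = 215 mm, e = 19 mm; θ ← 0°
rotate_crank_by(-82°): θ ← 0° -82° = -82°
rotate_crank_by(+12°): θ ← -82° +12° = -70°
rotate_crank_by(-25°): θ ← -70° -25° = -95°
crank pin P = (r cos θ, r sin θ) = (-2.701828, -30.882036)
h = r sin θ − e = -30.882036 − 19 = -49.882036
x = r cos θ + √(L² − h²) = -2.701828 + √(46225.0 − 2488.2175) = -2.701828 + 209.133408 = 206.431580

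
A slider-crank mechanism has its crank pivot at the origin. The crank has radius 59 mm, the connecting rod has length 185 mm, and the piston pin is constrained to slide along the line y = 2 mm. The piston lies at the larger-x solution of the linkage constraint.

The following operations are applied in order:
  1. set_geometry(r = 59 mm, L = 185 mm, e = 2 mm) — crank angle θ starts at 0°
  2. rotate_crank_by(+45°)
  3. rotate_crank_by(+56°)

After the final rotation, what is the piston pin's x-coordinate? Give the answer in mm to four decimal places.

set_geometry: r = 59 mm, L = 185 mm, e = 2 mm; θ ← 0°
rotate_crank_by(+45°): θ ← 0° +45° = 45°
rotate_crank_by(+56°): θ ← 45° +56° = 101°
crank pin P = (r cos θ, r sin θ) = (-11.257731, 57.916004)
h = r sin θ − e = 57.916004 − 2 = 55.916004
x = r cos θ + √(L² − h²) = -11.257731 + √(34225.0 − 3126.5995) = -11.257731 + 176.347386 = 165.089655

165.0897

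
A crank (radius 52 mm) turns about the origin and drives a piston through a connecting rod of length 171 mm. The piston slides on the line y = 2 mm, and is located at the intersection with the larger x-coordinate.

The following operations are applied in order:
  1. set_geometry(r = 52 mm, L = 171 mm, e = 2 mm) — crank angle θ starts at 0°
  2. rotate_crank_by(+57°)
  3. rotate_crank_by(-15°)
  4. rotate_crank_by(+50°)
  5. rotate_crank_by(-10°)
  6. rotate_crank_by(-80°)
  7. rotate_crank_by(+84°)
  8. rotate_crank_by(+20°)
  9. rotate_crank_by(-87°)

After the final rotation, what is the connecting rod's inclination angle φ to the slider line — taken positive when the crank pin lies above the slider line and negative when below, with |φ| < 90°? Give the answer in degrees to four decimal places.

set_geometry: r = 52 mm, L = 171 mm, e = 2 mm; θ ← 0°
rotate_crank_by(+57°): θ ← 0° +57° = 57°
rotate_crank_by(-15°): θ ← 57° -15° = 42°
rotate_crank_by(+50°): θ ← 42° +50° = 92°
rotate_crank_by(-10°): θ ← 92° -10° = 82°
rotate_crank_by(-80°): θ ← 82° -80° = 2°
rotate_crank_by(+84°): θ ← 2° +84° = 86°
rotate_crank_by(+20°): θ ← 86° +20° = 106°
rotate_crank_by(-87°): θ ← 106° -87° = 19°
crank pin P = (r cos θ, r sin θ) = (49.166966, 16.929544)
h = r sin θ − e = 16.929544 − 2 = 14.929544
sin φ = h / L = 14.929544 / 171 = 0.08730728
φ = arcsin(0.08730728) = 5.008715°

5.0087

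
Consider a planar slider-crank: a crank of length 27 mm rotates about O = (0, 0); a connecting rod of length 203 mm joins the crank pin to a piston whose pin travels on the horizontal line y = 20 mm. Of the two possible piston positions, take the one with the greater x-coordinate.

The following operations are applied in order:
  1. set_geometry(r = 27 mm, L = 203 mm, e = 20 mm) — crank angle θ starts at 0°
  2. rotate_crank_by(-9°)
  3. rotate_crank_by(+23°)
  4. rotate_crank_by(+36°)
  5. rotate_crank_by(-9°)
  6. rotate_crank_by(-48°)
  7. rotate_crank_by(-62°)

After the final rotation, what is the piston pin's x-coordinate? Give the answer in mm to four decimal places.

set_geometry: r = 27 mm, L = 203 mm, e = 20 mm; θ ← 0°
rotate_crank_by(-9°): θ ← 0° -9° = -9°
rotate_crank_by(+23°): θ ← -9° +23° = 14°
rotate_crank_by(+36°): θ ← 14° +36° = 50°
rotate_crank_by(-9°): θ ← 50° -9° = 41°
rotate_crank_by(-48°): θ ← 41° -48° = -7°
rotate_crank_by(-62°): θ ← -7° -62° = -69°
crank pin P = (r cos θ, r sin θ) = (9.675935, -25.206672)
h = r sin θ − e = -25.206672 − 20 = -45.206672
x = r cos θ + √(L² − h²) = 9.675935 + √(41209.0 − 2043.6431) = 9.675935 + 197.902392 = 207.578327

207.5783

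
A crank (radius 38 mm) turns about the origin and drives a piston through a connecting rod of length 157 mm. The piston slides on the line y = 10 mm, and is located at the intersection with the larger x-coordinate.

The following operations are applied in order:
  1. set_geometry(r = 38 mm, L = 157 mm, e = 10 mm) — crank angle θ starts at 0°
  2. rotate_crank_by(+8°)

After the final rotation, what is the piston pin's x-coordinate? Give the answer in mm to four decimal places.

194.5595

set_geometry: r = 38 mm, L = 157 mm, e = 10 mm; θ ← 0°
rotate_crank_by(+8°): θ ← 0° +8° = 8°
crank pin P = (r cos θ, r sin θ) = (37.630187, 5.288578)
h = r sin θ − e = 5.288578 − 10 = -4.711422
x = r cos θ + √(L² − h²) = 37.630187 + √(24649.0 − 22.1975) = 37.630187 + 156.929291 = 194.559478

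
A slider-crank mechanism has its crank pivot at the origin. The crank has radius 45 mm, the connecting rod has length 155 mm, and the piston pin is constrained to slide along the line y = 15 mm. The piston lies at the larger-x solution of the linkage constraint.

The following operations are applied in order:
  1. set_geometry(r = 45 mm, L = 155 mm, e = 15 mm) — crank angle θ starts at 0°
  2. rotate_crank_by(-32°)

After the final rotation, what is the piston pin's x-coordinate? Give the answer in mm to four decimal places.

set_geometry: r = 45 mm, L = 155 mm, e = 15 mm; θ ← 0°
rotate_crank_by(-32°): θ ← 0° -32° = -32°
crank pin P = (r cos θ, r sin θ) = (38.162164, -23.846367)
h = r sin θ − e = -23.846367 − 15 = -38.846367
x = r cos θ + √(L² − h²) = 38.162164 + √(24025.0 − 1509.0402) = 38.162164 + 150.053190 = 188.215354

188.2154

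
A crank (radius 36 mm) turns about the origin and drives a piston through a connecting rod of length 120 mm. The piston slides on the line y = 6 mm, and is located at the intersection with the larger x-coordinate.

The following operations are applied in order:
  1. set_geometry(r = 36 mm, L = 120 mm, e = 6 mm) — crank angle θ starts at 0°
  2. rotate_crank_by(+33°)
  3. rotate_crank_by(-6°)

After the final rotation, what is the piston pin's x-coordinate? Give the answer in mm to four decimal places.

set_geometry: r = 36 mm, L = 120 mm, e = 6 mm; θ ← 0°
rotate_crank_by(+33°): θ ← 0° +33° = 33°
rotate_crank_by(-6°): θ ← 33° -6° = 27°
crank pin P = (r cos θ, r sin θ) = (32.076235, 16.343658)
h = r sin θ − e = 16.343658 − 6 = 10.343658
x = r cos θ + √(L² − h²) = 32.076235 + √(14400.0 − 106.9913) = 32.076235 + 119.553372 = 151.629607

151.6296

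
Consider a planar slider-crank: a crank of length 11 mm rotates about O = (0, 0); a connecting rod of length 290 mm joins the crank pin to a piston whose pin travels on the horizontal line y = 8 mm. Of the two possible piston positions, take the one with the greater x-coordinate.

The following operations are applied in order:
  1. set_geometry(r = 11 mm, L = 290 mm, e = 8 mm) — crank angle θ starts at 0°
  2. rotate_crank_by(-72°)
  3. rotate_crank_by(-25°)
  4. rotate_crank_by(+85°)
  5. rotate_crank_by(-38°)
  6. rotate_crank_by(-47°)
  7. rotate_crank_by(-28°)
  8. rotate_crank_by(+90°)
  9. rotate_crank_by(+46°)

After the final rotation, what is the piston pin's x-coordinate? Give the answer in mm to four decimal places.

300.7379

set_geometry: r = 11 mm, L = 290 mm, e = 8 mm; θ ← 0°
rotate_crank_by(-72°): θ ← 0° -72° = -72°
rotate_crank_by(-25°): θ ← -72° -25° = -97°
rotate_crank_by(+85°): θ ← -97° +85° = -12°
rotate_crank_by(-38°): θ ← -12° -38° = -50°
rotate_crank_by(-47°): θ ← -50° -47° = -97°
rotate_crank_by(-28°): θ ← -97° -28° = -125°
rotate_crank_by(+90°): θ ← -125° +90° = -35°
rotate_crank_by(+46°): θ ← -35° +46° = 11°
crank pin P = (r cos θ, r sin θ) = (10.797899, 2.098899)
h = r sin θ − e = 2.098899 − 8 = -5.901101
x = r cos θ + √(L² − h²) = 10.797899 + √(84100.0 − 34.8230) = 10.797899 + 289.939954 = 300.737853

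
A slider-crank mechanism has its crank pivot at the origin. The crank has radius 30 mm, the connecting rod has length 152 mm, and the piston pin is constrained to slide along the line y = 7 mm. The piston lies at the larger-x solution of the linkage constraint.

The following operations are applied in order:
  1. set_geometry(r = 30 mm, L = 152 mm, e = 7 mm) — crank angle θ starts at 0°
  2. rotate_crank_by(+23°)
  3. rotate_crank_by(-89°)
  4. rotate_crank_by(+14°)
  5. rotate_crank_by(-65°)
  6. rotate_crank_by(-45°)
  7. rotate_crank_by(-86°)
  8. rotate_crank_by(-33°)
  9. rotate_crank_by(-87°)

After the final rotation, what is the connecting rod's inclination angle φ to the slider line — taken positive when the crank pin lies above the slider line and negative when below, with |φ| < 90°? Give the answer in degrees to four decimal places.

-4.2162

set_geometry: r = 30 mm, L = 152 mm, e = 7 mm; θ ← 0°
rotate_crank_by(+23°): θ ← 0° +23° = 23°
rotate_crank_by(-89°): θ ← 23° -89° = -66°
rotate_crank_by(+14°): θ ← -66° +14° = -52°
rotate_crank_by(-65°): θ ← -52° -65° = -117°
rotate_crank_by(-45°): θ ← -117° -45° = -162°
rotate_crank_by(-86°): θ ← -162° -86° = -248°
rotate_crank_by(-33°): θ ← -248° -33° = -281°
rotate_crank_by(-87°): θ ← -281° -87° = -368°
crank pin P = (r cos θ, r sin θ) = (29.708042, -4.175193)
h = r sin θ − e = -4.175193 − 7 = -11.175193
sin φ = h / L = -11.175193 / 152 = -0.07352101
φ = arcsin(-0.07352101) = -4.216248°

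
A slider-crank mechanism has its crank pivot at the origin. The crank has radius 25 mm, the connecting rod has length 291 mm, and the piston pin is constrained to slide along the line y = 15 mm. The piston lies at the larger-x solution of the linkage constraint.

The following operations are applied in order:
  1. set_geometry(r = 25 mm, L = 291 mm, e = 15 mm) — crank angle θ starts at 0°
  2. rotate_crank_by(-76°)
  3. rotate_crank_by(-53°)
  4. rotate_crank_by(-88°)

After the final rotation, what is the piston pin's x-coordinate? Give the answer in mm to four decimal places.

271.0341

set_geometry: r = 25 mm, L = 291 mm, e = 15 mm; θ ← 0°
rotate_crank_by(-76°): θ ← 0° -76° = -76°
rotate_crank_by(-53°): θ ← -76° -53° = -129°
rotate_crank_by(-88°): θ ← -129° -88° = -217°
crank pin P = (r cos θ, r sin θ) = (-19.965888, 15.045376)
h = r sin θ − e = 15.045376 − 15 = 0.045376
x = r cos θ + √(L² − h²) = -19.965888 + √(84681.0 − 0.0021) = -19.965888 + 290.999996 = 271.034109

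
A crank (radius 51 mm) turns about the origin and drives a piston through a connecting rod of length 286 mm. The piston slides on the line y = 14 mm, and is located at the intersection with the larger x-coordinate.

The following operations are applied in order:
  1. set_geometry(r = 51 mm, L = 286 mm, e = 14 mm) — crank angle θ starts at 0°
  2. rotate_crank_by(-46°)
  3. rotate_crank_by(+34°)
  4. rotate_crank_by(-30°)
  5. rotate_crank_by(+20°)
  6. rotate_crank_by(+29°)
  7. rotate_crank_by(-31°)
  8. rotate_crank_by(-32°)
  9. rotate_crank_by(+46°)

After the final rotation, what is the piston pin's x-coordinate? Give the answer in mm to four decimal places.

set_geometry: r = 51 mm, L = 286 mm, e = 14 mm; θ ← 0°
rotate_crank_by(-46°): θ ← 0° -46° = -46°
rotate_crank_by(+34°): θ ← -46° +34° = -12°
rotate_crank_by(-30°): θ ← -12° -30° = -42°
rotate_crank_by(+20°): θ ← -42° +20° = -22°
rotate_crank_by(+29°): θ ← -22° +29° = 7°
rotate_crank_by(-31°): θ ← 7° -31° = -24°
rotate_crank_by(-32°): θ ← -24° -32° = -56°
rotate_crank_by(+46°): θ ← -56° +46° = -10°
crank pin P = (r cos θ, r sin θ) = (50.225195, -8.856057)
h = r sin θ − e = -8.856057 − 14 = -22.856057
x = r cos θ + √(L² − h²) = 50.225195 + √(81796.0 − 522.3993) = 50.225195 + 285.085252 = 335.310447

335.3104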